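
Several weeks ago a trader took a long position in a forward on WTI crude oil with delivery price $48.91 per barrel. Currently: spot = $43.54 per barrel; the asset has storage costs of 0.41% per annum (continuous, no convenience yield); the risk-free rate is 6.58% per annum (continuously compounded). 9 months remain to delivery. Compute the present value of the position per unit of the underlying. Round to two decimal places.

Current fair forward for the remaining 9 months: F = S·e^((r + u)·T), (r + u) = 0.0658 + 0.0041 = 0.0699
F = 43.54 · e^(0.0699 × 9/12) = 43.54 × 1.053824 = 45.8835
Value of long forward = (F − K)·e^(−rT) = (45.8835 − 48.91) · e^(−0.0658·9/12)
= -3.0265 × 0.951848 = -2.88

-$2.88 per barrel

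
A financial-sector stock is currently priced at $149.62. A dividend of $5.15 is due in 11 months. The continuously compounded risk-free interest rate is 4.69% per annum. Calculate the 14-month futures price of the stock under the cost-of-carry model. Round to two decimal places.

$152.82

PV(dividends) I = 5.15·e^(−0.0469·11/12)
I = 4.9333
F = (S − I)·e^(rT) = (149.62 − 4.9333) · e^(0.0469·14/12)
= 144.6867 · e^0.054717 = 144.6867 × 1.056242 = $152.82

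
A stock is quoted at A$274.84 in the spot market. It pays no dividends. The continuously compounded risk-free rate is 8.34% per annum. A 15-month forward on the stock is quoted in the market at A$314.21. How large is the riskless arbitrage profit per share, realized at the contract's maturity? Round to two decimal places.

Fair forward: F* = S·e^(carry·T), with carry = r = 0.0834
F* = 274.84 · e^(0.0834 × 15/12) = 274.84 · e^0.104250 = 274.84 × 1.109878 = A$305.0389
Market A$314.21 > fair A$305.0389: forward overpriced → cash-and-carry (buy spot, short the forward).
At maturity, profit = |F_mkt − F*| = |314.21 − 305.0389| = A$9.17 per share

A$9.17 per share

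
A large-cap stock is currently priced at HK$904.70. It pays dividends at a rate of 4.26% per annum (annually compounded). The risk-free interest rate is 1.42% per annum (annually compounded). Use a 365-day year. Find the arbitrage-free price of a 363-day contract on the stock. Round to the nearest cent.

F = S · (1+r)^T / (1+q)^T
= 904.70 × 1.014122 / 1.042362 = 904.70 × 0.972908
F = HK$880.19

HK$880.19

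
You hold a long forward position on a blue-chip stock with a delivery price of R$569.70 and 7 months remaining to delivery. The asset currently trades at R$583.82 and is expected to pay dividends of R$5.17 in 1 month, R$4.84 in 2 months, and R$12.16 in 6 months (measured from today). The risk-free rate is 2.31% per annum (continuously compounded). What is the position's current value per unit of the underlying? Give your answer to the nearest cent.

-R$0.26

PV(remaining dividends) I = 5.17·e^(−0.0231·1/12) + 4.84·e^(−0.0231·2/12) + 12.16·e^(−0.0231·6/12) = 22.0018
Current forward F = (S − I)·e^(rT) = (583.82 − 22.0018)·e^(0.0231·7/12) = 561.8182 × 1.013566 = 569.4398
Value (long) = (F − K)·e^(−rT) = (569.4398 − 569.70) × 0.986615 = -0.2567
Value = -R$0.26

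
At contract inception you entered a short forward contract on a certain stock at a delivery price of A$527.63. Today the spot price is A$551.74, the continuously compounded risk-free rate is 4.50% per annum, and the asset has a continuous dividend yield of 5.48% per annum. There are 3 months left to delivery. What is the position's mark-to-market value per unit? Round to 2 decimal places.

Current fair forward for the remaining 3 months: F = S·e^((r − q)·T), (r − q) = 0.0450 − 0.0548 = -0.0098
F = 551.74 · e^(-0.0098 × 3/12) = 551.74 × 0.997553 = 550.3899
Value of long forward = (F − K)·e^(−rT) = (550.3899 − 527.63) · e^(−0.0450·3/12)
= 22.7599 × 0.988813 = 22.51
Short position value = −(long value) = -A$22.51

-A$22.51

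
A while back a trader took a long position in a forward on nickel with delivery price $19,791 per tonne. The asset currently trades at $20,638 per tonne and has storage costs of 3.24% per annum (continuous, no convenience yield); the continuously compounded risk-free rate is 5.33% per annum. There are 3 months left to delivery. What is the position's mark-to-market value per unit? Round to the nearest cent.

$1276.81 per tonne

Current fair forward for the remaining 3 months: F = S·e^((r + u)·T), (r + u) = 0.0533 + 0.0324 = 0.0857
F = 20638 · e^(0.0857 × 3/12) = 20638 × 1.02165616 = 21084.9398
Value of long forward = (F − K)·e^(−rT) = (21084.9398 − 19791) · e^(−0.0533·3/12)
= 1293.9398 × 0.98676338 = 1276.81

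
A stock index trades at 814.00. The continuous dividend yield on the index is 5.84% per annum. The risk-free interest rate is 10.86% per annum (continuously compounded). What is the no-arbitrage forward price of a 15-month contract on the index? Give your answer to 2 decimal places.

866.72

F = S·e^((r − q)T) = 814.00 · e^((0.1086 − 0.0584) × 15/12)
= 814.00 · e^0.062750 = 814.00 × 1.064761
F = 866.72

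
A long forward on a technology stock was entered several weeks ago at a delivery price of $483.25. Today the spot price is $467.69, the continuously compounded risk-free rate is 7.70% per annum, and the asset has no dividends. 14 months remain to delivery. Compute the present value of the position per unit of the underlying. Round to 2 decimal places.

Current fair forward for the remaining 14 months: F = S·e^(r·T), r = 0.0770
F = 467.69 · e^(0.0770 × 14/12) = 467.69 × 1.093992 = 511.6491
Value of long forward = (F − K)·e^(−rT) = (511.6491 − 483.25) · e^(−0.0770·14/12)
= 28.3991 × 0.914084 = 25.96

$25.96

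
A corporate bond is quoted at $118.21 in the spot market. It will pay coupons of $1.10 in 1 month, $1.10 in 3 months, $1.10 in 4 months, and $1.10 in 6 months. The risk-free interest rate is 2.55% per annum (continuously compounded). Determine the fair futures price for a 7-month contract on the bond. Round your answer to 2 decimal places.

$115.55

PV(coupons) I = 1.10·e^(−0.0255·1/12) + 1.10·e^(−0.0255·3/12) + 1.10·e^(−0.0255·4/12) + 1.10·e^(−0.0255·6/12)
I = 1.0977 + 1.0930 + 1.0907 + 1.0861 = 4.3675
F = (S − I)·e^(rT) = (118.21 − 4.3675) · e^(0.0255·7/12)
= 113.8425 · e^0.014875 = 113.8425 × 1.014986 = $115.55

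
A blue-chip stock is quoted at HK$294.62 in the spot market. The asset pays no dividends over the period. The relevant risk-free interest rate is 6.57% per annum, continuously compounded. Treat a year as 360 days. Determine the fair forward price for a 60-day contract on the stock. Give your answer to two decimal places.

F = S·e^(rT) = 294.62 · e^(0.0657 × 60/360)
= 294.62 · e^0.010950 = 294.62 × 1.011010
F = HK$297.86

HK$297.86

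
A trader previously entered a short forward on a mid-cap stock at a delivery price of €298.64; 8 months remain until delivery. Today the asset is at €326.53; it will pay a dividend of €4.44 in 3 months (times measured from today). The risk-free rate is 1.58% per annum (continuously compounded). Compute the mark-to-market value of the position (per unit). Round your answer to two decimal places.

-€26.60

PV(remaining dividends) I = 4.44·e^(−0.0158·3/12) = 4.4225
Current forward F = (S − I)·e^(rT) = (326.53 − 4.4225)·e^(0.0158·8/12) = 322.1075 × 1.010589 = 325.5183
Value (long) = (F − K)·e^(−rT) = (325.5183 − 298.64) × 0.989522 = 26.5967
Short position value = −(long value) = -€26.60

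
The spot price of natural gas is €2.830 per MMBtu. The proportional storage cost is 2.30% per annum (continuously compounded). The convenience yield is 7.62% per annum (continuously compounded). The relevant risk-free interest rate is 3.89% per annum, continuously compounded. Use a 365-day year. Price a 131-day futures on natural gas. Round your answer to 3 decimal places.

Net carry = r + u − y = 0.0389 + 0.0230 − 0.0762 = -0.0143
F = S·e^((r+u−y)T) = 2.830 · e^(-0.0143 × 131/365) = 2.830 · e^-0.005132
= 2.830 × 0.994881 = €2.816 per MMBtu

€2.816 per MMBtu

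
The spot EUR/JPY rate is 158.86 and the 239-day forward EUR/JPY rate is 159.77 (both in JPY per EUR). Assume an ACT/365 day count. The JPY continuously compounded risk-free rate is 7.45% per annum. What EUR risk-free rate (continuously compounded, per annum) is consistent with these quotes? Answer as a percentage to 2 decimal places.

F = S·e^((r_JPY − r_EUR)T) ⇒ r_EUR = r_JPY − ln(F/S)/T
ln(159.77/158.86) = 0.005712; /(239/365) = 0.008723
r_EUR = 0.0745 − 0.008723 = 0.065777
r_EUR = 6.58%

6.58%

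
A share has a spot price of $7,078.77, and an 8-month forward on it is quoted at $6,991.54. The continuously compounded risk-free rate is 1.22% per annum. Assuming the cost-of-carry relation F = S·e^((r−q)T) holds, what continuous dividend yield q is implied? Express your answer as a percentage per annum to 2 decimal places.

3.08%

From F = S·e^((r−q)T): (r − q) = ln(F/S)/T
ln(6991.54/7078.77) = ln(0.987677) = -0.012400
(r − q) = -0.012400 / (8/12) = -0.018600
q = r − ln(F/S)/T = 0.0122 + 0.018600 = 0.030800
q = 3.08%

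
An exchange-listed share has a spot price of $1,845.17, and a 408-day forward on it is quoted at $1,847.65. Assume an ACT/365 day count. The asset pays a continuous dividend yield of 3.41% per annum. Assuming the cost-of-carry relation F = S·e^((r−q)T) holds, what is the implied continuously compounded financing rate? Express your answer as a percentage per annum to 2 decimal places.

3.53%

From F = S·e^((r−q)T): (r − q) = ln(F/S)/T
ln(1847.65/1845.17) = ln(1.001344) = 0.001343
(r − q) = 0.001343 / (408/365) = 0.001201
r = ln(F/S)/T + q = 0.001201 + 0.0341 = 0.035301
r = 3.53%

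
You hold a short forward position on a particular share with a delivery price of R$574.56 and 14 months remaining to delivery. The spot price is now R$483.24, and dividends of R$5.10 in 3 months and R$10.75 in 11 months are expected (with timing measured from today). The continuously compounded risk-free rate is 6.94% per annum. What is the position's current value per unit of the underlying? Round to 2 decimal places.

PV(remaining dividends) I = 5.10·e^(−0.0694·3/12) + 10.75·e^(−0.0694·11/12) = 15.0997
Current forward F = (S − I)·e^(rT) = (483.24 − 15.0997)·e^(0.0694·14/12) = 468.1403 × 1.084335 = 507.6209
Value (long) = (F − K)·e^(−rT) = (507.6209 − 574.56) × 0.922224 = -61.7328
Short position value = −(long value) = R$61.73

R$61.73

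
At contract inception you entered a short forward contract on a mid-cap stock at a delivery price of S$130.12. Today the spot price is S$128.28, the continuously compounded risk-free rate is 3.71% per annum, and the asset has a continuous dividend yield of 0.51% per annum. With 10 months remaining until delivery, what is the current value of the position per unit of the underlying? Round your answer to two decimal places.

-S$1.58

Current fair forward for the remaining 10 months: F = S·e^((r − q)·T), (r − q) = 0.0371 − 0.0051 = 0.0320
F = 128.28 · e^(0.0320 × 10/12) = 128.28 × 1.027025 = 131.7468
Value of long forward = (F − K)·e^(−rT) = (131.7468 − 130.12) · e^(−0.0371·10/12)
= 1.6268 × 0.969556 = 1.58
Short position value = −(long value) = -S$1.58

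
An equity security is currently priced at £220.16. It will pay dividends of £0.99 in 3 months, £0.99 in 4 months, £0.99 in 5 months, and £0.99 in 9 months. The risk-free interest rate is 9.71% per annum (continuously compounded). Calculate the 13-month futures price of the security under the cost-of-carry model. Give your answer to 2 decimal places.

PV(dividends) I = 0.99·e^(−0.0971·3/12) + 0.99·e^(−0.0971·4/12) + 0.99·e^(−0.0971·5/12) + 0.99·e^(−0.0971·9/12)
I = 0.9663 + 0.9585 + 0.9507 + 0.9205 = 3.7960
F = (S − I)·e^(rT) = (220.16 − 3.7960) · e^(0.0971·13/12)
= 216.3640 · e^0.105192 = 216.3640 × 1.110924 = £240.36

£240.36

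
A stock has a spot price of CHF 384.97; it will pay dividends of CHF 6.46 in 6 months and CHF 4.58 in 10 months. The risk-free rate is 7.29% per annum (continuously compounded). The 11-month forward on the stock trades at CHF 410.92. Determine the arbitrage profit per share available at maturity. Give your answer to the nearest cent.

PV(dividends) I = 6.46·e^(−0.0729·6/12) + 4.58·e^(−0.0729·10/12) = 10.5388
Fair forward F* = (S − I)·e^(rT) = (384.97 − 10.5388)·e^0.066825 = 374.4312 × 1.069108 = 400.3074
Market CHF 410.92 > fair 400.3074: forward overpriced → cash-and-carry (borrow at r, buy the stock and collect the dividends, short the forward).
Profit at T = |F_mkt − F*| = |410.92 − 400.3074| = CHF 10.61 per share

CHF 10.61 per share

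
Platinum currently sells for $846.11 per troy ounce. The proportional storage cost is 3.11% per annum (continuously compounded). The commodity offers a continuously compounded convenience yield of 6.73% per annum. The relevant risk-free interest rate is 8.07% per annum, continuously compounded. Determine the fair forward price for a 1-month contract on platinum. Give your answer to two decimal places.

Net carry = r + u − y = 0.0807 + 0.0311 − 0.0673 = 0.0445
F = S·e^((r+u−y)T) = 846.11 · e^(0.0445 × 1/12) = 846.11 · e^0.003708
= 846.11 × 1.003715 = $849.25 per troy ounce

$849.25 per troy ounce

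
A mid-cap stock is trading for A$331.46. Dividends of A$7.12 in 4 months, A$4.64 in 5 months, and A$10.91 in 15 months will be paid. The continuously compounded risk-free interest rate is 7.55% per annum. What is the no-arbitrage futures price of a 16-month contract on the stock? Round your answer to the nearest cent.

A$342.93

PV(dividends) I = 7.12·e^(−0.0755·4/12) + 4.64·e^(−0.0755·5/12) + 10.91·e^(−0.0755·15/12)
I = 6.9430 + 4.4963 + 9.9275 = 21.3668
F = (S − I)·e^(rT) = (331.46 − 21.3668) · e^(0.0755·16/12)
= 310.0932 · e^0.100667 = 310.0932 × 1.105908 = A$342.93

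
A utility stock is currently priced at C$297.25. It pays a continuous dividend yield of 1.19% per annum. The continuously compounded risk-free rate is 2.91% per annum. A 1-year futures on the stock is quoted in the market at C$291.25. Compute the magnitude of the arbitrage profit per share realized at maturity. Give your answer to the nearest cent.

C$11.16 per share

Fair futures: F* = S·e^(carry·T), with carry = (r − q) = 0.0291 − 0.0119 = 0.0172
F* = 297.25 · e^(0.0172 × 1) = 297.25 · e^0.017200 = 297.25 × 1.017349 = C$302.4070
Market C$291.25 < fair C$302.4070: forward underpriced → reverse cash-and-carry (short spot, go long the forward).
At maturity, profit = |F_mkt − F*| = |291.25 − 302.4070| = C$11.16 per share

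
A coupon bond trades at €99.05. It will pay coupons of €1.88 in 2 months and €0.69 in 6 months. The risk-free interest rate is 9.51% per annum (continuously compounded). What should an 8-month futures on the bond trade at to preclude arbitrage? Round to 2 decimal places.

€102.86

PV(coupons) I = 1.88·e^(−0.0951·2/12) + 0.69·e^(−0.0951·6/12)
I = 1.8504 + 0.6580 = 2.5084
F = (S − I)·e^(rT) = (99.05 − 2.5084) · e^(0.0951·8/12)
= 96.5416 · e^0.063400 = 96.5416 × 1.065453 = €102.86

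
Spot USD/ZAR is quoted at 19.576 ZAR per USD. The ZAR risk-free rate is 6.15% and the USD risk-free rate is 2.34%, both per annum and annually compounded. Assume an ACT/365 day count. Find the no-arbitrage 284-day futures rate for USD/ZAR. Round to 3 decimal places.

20.141

By covered interest parity, F = S · (1+r_ZAR)^T / (1+r_USD)^T
= 19.576 × 1.047533 / 1.018160 = 19.576 × 1.028849
F = 20.141 ZAR per USD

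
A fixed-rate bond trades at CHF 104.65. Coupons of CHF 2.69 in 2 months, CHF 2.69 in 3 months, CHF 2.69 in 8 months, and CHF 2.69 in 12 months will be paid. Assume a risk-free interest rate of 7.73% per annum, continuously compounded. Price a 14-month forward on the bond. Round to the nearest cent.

CHF 103.21

PV(coupons) I = 2.69·e^(−0.0773·2/12) + 2.69·e^(−0.0773·3/12) + 2.69·e^(−0.0773·8/12) + 2.69·e^(−0.0773·12/12)
I = 2.6556 + 2.6385 + 2.5549 + 2.4899 = 10.3389
F = (S − I)·e^(rT) = (104.65 − 10.3389) · e^(0.0773·14/12)
= 94.3111 · e^0.090183 = 94.3111 × 1.094375 = CHF 103.21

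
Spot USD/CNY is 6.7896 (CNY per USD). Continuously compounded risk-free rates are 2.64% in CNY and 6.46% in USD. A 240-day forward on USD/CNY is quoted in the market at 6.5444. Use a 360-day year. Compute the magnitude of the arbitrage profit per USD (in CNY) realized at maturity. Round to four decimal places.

0.0745 per USD (in CNY)

Fair forward: F* = S·e^(carry·T), with carry = (r_CNY − r_USD) = 0.0264 − 0.0646 = -0.0382
F* = 6.7896 · e^(-0.0382 × 240/360) = 6.7896 · e^-0.025467 = 6.7896 × 0.974855 = 6.6189
Market 6.5444 < fair 6.6189: forward underpriced → reverse cash-and-carry (short spot, go long the forward).
At maturity, profit = |F_mkt − F*| = |6.5444 − 6.6189| = 0.0745 per USD (in CNY)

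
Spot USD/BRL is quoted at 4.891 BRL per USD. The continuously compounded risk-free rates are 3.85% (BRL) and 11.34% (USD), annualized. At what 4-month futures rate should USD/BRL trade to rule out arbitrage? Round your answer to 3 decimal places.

4.770

F = S·e^((r_BRL − r_USD)T) = 4.891 · e^((0.0385 − 0.1134) × 4/12)
= 4.891 · e^-0.024967 = 4.891 × 0.975342
F = 4.770 BRL per USD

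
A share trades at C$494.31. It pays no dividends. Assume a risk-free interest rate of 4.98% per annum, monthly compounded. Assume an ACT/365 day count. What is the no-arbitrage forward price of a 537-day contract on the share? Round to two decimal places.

C$531.81

F = S · (1+r/12)^(12T)
= 494.31 × 1.075855
F = C$531.81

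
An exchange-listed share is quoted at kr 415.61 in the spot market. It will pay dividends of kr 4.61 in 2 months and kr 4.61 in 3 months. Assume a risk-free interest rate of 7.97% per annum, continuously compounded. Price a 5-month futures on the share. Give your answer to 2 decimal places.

kr 420.27

PV(dividends) I = 4.61·e^(−0.0797·2/12) + 4.61·e^(−0.0797·3/12)
I = 4.5492 + 4.5191 = 9.0683
F = (S − I)·e^(rT) = (415.61 − 9.0683) · e^(0.0797·5/12)
= 406.5417 · e^0.033208 = 406.5417 × 1.033766 = kr 420.27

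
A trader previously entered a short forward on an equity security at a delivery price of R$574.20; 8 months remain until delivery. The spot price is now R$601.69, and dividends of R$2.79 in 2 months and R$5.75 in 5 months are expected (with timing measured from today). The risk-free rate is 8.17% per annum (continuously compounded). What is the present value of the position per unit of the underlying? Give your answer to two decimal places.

-R$49.62

PV(remaining dividends) I = 2.79·e^(−0.0817·2/12) + 5.75·e^(−0.0817·5/12) = 8.3098
Current forward F = (S − I)·e^(rT) = (601.69 − 8.3098)·e^(0.0817·8/12) = 593.3802 × 1.055977 = 626.5958
Value (long) = (F − K)·e^(−rT) = (626.5958 − 574.20) × 0.946990 = 49.6183
Short position value = −(long value) = -R$49.62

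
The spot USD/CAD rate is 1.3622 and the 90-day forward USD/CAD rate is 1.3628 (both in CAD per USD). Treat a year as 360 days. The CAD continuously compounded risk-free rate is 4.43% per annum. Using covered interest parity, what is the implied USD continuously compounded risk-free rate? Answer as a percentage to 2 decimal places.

F = S·e^((r_CAD − r_USD)T) ⇒ r_USD = r_CAD − ln(F/S)/T
ln(1.3628/1.3622) = 0.000440; /(90/360) = 0.001760
r_USD = 0.0443 − 0.001760 = 0.042540
r_USD = 4.25%

4.25%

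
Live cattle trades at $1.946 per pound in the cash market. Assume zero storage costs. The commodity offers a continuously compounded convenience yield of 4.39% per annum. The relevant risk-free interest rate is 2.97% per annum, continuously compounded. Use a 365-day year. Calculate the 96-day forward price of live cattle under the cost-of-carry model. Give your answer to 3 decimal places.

$1.939 per pound

Net carry = r + u − y = 0.0297 + 0.0000 − 0.0439 = -0.0142
F = S·e^((r+u−y)T) = 1.946 · e^(-0.0142 × 96/365) = 1.946 · e^-0.003735
= 1.946 × 0.996272 = $1.939 per pound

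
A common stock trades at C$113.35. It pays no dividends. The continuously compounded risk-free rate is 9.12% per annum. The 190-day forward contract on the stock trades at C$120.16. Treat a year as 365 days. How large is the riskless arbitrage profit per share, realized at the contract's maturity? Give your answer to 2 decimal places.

Fair forward: F* = S·e^(carry·T), with carry = r = 0.0912
F* = 113.35 · e^(0.0912 × 190/365) = 113.35 · e^0.047474 = 113.35 × 1.048619 = C$118.8610
Market C$120.16 > fair C$118.8610: forward overpriced → cash-and-carry (buy spot, short the forward).
At maturity, profit = |F_mkt − F*| = |120.16 − 118.8610| = C$1.30 per share

C$1.30 per share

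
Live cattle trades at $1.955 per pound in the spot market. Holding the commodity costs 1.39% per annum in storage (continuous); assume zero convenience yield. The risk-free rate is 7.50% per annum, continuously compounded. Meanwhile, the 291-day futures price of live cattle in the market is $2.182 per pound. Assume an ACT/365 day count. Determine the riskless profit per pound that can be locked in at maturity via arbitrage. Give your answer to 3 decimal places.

$0.083 per pound

Fair futures: F* = S·e^(carry·T), with carry = (r + u) = 0.0750 + 0.0139 = 0.0889
F* = 1.955 · e^(0.0889 × 291/365) = 1.955 · e^0.070876 = 1.955 × 1.073448 = $2.0986
Market $2.182 > fair $2.0986: forward overpriced → cash-and-carry (buy spot, short the forward).
At maturity, profit = |F_mkt − F*| = |2.182 − 2.0986| = $0.083 per pound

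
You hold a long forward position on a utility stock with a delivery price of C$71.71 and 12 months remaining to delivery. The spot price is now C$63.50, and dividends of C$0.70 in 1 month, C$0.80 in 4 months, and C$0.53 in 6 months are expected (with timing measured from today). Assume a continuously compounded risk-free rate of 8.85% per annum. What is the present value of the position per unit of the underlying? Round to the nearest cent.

-C$4.12

PV(remaining dividends) I = 0.70·e^(−0.0885·1/12) + 0.80·e^(−0.0885·4/12) + 0.53·e^(−0.0885·6/12) = 1.9787
Current forward F = (S − I)·e^(rT) = (63.50 − 1.9787)·e^(0.0885·12/12) = 61.5213 × 1.092534 = 67.2141
Value (long) = (F − K)·e^(−rT) = (67.2141 − 71.71) × 0.915303 = -4.1151
Value = -C$4.12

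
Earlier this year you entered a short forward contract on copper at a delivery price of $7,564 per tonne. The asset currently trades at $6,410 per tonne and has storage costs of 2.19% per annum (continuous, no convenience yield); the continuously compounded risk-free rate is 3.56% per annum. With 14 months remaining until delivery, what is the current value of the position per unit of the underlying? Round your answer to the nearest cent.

$680.39 per tonne

Current fair forward for the remaining 14 months: F = S·e^((r + u)·T), (r + u) = 0.0356 + 0.0219 = 0.0575
F = 6410 · e^(0.0575 × 14/12) = 6410 × 1.06938459 = 6854.7552
Value of long forward = (F − K)·e^(−rT) = (6854.7552 − 7564) · e^(−0.0356·14/12)
= -709.2448 × 0.95931736 = -680.39
Short position value = −(long value) = $680.39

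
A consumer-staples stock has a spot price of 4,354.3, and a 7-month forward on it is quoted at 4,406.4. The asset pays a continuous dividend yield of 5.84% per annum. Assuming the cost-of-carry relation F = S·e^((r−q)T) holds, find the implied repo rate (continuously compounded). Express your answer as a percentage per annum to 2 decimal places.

7.88%

From F = S·e^((r−q)T): (r − q) = ln(F/S)/T
ln(4406.4/4354.3) = ln(1.011965) = 0.011894
(r − q) = 0.011894 / (7/12) = 0.020390
r = ln(F/S)/T + q = 0.020390 + 0.0584 = 0.078790
r = 7.88%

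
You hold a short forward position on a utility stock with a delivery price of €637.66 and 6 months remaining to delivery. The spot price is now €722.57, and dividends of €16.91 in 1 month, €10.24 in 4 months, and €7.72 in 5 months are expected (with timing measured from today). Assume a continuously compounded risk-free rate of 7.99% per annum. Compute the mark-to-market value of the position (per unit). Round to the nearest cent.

-€75.65

PV(remaining dividends) I = 16.91·e^(−0.0799·1/12) + 10.24·e^(−0.0799·4/12) + 7.72·e^(−0.0799·5/12) = 34.2359
Current forward F = (S − I)·e^(rT) = (722.57 − 34.2359)·e^(0.0799·6/12) = 688.3341 × 1.040759 = 716.3899
Value (long) = (F − K)·e^(−rT) = (716.3899 − 637.66) × 0.960837 = 75.6466
Short position value = −(long value) = -€75.65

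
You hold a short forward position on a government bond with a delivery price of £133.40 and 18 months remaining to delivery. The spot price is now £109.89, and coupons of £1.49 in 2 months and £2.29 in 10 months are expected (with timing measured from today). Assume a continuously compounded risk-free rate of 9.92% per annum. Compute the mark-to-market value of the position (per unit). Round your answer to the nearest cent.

£8.64

PV(remaining coupons) I = 1.49·e^(−0.0992·2/12) + 2.29·e^(−0.0992·10/12) = 3.5739
Current forward F = (S − I)·e^(rT) = (109.89 − 3.5739)·e^(0.0992·18/12) = 106.3161 × 1.160441 = 123.3736
Value (long) = (F − K)·e^(−rT) = (123.3736 − 133.40) × 0.861741 = -8.6402
Short position value = −(long value) = £8.64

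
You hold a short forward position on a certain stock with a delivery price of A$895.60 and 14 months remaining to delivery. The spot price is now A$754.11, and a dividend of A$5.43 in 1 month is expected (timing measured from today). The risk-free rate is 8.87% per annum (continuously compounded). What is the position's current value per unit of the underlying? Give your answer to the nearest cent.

A$58.83

PV(remaining dividends) I = 5.43·e^(−0.0887·1/12) = 5.3900
Current forward F = (S − I)·e^(rT) = (754.11 − 5.3900)·e^(0.0887·14/12) = 748.7200 × 1.109027 = 830.3507
Value (long) = (F − K)·e^(−rT) = (830.3507 − 895.60) × 0.901691 = -58.8347
Short position value = −(long value) = A$58.83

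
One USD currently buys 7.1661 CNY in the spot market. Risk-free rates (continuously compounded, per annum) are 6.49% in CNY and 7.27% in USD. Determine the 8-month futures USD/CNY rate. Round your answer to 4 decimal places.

7.1289

F = S·e^((r_CNY − r_USD)T) = 7.1661 · e^((0.0649 − 0.0727) × 8/12)
= 7.1661 · e^-0.005200 = 7.1661 × 0.994813
F = 7.1289 CNY per USD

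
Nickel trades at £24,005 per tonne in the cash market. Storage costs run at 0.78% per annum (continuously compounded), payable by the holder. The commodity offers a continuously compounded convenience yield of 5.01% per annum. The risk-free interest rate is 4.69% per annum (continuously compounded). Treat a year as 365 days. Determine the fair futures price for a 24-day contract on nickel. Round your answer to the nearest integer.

Net carry = r + u − y = 0.0469 + 0.0078 − 0.0501 = 0.0046
F = S·e^((r+u−y)T) = 24005 · e^(0.0046 × 24/365) = 24005 · e^0.000302
= 24005 × 1.000302 = £24,012 per tonne

£24,012 per tonne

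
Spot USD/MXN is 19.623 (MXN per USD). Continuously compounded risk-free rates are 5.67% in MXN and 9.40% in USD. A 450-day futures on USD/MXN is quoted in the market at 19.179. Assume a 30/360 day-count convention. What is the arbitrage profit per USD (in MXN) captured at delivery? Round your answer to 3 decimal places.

Fair futures: F* = S·e^(carry·T), with carry = (r_MXN − r_USD) = 0.0567 − 0.0940 = -0.0373
F* = 19.623 · e^(-0.0373 × 450/360) = 19.623 · e^-0.046625 = 19.623 × 0.954445 = 18.7291
Market 19.179 > fair 18.7291: forward overpriced → cash-and-carry (buy spot, short the forward).
At maturity, profit = |F_mkt − F*| = |19.179 − 18.7291| = 0.450 per USD (in MXN)

0.450 per USD (in MXN)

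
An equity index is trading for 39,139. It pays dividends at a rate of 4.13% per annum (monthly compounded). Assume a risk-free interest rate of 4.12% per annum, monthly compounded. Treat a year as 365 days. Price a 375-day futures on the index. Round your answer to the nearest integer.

39,135

F = S · (1+r/12)^(12T) / (1+q/12)^(12T)
= 39139 × 1.043162 / 1.043269 = 39139 × 0.999897
F = 39,135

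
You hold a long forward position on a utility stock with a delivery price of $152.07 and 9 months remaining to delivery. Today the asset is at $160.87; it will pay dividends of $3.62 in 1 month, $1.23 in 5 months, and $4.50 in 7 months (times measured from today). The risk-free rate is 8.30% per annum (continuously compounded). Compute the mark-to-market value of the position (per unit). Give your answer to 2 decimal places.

$8.91

PV(remaining dividends) I = 3.62·e^(−0.0830·1/12) + 1.23·e^(−0.0830·5/12) + 4.50·e^(−0.0830·7/12) = 9.0706
Current forward F = (S − I)·e^(rT) = (160.87 − 9.0706)·e^(0.0830·9/12) = 151.7994 × 1.064228 = 161.5492
Value (long) = (F − K)·e^(−rT) = (161.5492 − 152.07) × 0.939648 = 8.9071
Value = $8.91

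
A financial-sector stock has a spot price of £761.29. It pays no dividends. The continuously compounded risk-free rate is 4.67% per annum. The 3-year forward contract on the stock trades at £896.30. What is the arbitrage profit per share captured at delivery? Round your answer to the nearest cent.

£20.52 per share

Fair forward: F* = S·e^(carry·T), with carry = r = 0.0467
F* = 761.29 · e^(0.0467 × 3) = 761.29 · e^0.140100 = 761.29 × 1.150389 = £875.7796
Market £896.30 > fair £875.7796: forward overpriced → cash-and-carry (buy spot, short the forward).
At maturity, profit = |F_mkt − F*| = |896.30 − 875.7796| = £20.52 per share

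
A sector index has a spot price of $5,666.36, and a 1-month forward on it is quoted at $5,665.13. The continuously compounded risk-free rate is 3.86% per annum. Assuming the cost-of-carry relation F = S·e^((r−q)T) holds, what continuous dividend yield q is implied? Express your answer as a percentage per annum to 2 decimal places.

From F = S·e^((r−q)T): (r − q) = ln(F/S)/T
ln(5665.13/5666.36) = ln(0.999783) = -0.000217
(r − q) = -0.000217 / (1/12) = -0.002604
q = r − ln(F/S)/T = 0.0386 + 0.002604 = 0.041204
q = 4.12%

4.12%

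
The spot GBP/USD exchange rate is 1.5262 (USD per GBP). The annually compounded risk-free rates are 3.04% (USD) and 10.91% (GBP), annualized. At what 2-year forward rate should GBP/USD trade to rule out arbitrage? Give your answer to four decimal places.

By covered interest parity, F = S · (1+r_USD)^T / (1+r_GBP)^T
= 1.5262 × 1.061724 / 1.230103 = 1.5262 × 0.863118
F = 1.3173 USD per GBP

1.3173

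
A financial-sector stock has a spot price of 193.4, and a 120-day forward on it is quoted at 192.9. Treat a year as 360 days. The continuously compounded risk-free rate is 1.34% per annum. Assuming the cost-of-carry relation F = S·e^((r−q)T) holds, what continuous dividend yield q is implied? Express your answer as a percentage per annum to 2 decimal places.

2.12%

From F = S·e^((r−q)T): (r − q) = ln(F/S)/T
ln(192.9/193.4) = ln(0.997415) = -0.002588
(r − q) = -0.002588 / (120/360) = -0.007764
q = r − ln(F/S)/T = 0.0134 + 0.007764 = 0.021164
q = 2.12%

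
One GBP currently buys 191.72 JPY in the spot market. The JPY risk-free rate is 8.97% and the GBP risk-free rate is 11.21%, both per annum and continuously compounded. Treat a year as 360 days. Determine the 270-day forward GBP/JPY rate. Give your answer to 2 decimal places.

F = S·e^((r_JPY − r_GBP)T) = 191.72 · e^((0.0897 − 0.1121) × 270/360)
= 191.72 · e^-0.016800 = 191.72 × 0.983340
F = 188.53 JPY per GBP

188.53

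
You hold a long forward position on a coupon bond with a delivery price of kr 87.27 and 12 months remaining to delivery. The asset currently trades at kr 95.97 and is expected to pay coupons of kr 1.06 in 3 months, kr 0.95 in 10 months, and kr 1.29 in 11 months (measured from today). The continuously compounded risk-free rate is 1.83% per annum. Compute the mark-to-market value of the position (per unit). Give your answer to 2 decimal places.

kr 7.02

PV(remaining coupons) I = 1.06·e^(−0.0183·3/12) + 0.95·e^(−0.0183·10/12) + 1.29·e^(−0.0183·11/12) = 3.2593
Current forward F = (S − I)·e^(rT) = (95.97 − 3.2593)·e^(0.0183·12/12) = 92.7107 × 1.018468 = 94.4229
Value (long) = (F − K)·e^(−rT) = (94.4229 − 87.27) × 0.981866 = 7.0232
Value = kr 7.02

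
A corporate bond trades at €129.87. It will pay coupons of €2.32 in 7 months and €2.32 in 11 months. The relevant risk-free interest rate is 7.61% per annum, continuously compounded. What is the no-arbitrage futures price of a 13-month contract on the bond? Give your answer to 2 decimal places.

PV(coupons) I = 2.32·e^(−0.0761·7/12) + 2.32·e^(−0.0761·11/12)
I = 2.2193 + 2.1637 = 4.3830
F = (S − I)·e^(rT) = (129.87 − 4.3830) · e^(0.0761·13/12)
= 125.4870 · e^0.082442 = 125.4870 × 1.085936 = €136.27

€136.27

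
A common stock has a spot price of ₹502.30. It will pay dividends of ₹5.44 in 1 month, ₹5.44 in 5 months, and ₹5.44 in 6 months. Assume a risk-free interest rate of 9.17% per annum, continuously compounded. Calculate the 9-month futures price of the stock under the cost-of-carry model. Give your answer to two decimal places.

PV(dividends) I = 5.44·e^(−0.0917·1/12) + 5.44·e^(−0.0917·5/12) + 5.44·e^(−0.0917·6/12)
I = 5.3986 + 5.2361 + 5.1962 = 15.8309
F = (S − I)·e^(rT) = (502.30 − 15.8309) · e^(0.0917·9/12)
= 486.4691 · e^0.068775 = 486.4691 × 1.071195 = ₹521.10

₹521.10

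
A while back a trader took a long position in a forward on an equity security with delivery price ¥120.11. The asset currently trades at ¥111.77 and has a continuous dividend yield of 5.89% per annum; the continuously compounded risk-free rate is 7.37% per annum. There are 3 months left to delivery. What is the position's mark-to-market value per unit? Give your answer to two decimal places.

-¥7.78

Current fair forward for the remaining 3 months: F = S·e^((r − q)·T), (r − q) = 0.0737 − 0.0589 = 0.0148
F = 111.77 · e^(0.0148 × 3/12) = 111.77 × 1.003707 = 112.1843
Value of long forward = (F − K)·e^(−rT) = (112.1843 − 120.11) · e^(−0.0737·3/12)
= -7.9257 × 0.981744 = -7.78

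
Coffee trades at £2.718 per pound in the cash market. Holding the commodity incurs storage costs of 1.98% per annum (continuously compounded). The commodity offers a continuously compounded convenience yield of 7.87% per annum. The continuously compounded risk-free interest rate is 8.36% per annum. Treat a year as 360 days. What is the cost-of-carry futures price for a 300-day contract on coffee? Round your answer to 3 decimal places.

Net carry = r + u − y = 0.0836 + 0.0198 − 0.0787 = 0.0247
F = S·e^((r+u−y)T) = 2.718 · e^(0.0247 × 300/360) = 2.718 · e^0.020583
= 2.718 × 1.020796 = £2.775 per pound

£2.775 per pound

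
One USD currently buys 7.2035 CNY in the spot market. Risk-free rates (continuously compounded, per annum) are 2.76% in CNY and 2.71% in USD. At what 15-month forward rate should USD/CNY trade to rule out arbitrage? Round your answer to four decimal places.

7.2080

F = S·e^((r_CNY − r_USD)T) = 7.2035 · e^((0.0276 − 0.0271) × 15/12)
= 7.2035 · e^0.000625 = 7.2035 × 1.000625
F = 7.2080 CNY per USD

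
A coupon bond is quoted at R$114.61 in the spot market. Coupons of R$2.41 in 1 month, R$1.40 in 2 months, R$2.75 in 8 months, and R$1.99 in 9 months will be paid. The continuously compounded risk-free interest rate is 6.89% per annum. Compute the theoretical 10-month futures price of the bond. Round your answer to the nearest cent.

R$112.60

PV(coupons) I = 2.41·e^(−0.0689·1/12) + 1.40·e^(−0.0689·2/12) + 2.75·e^(−0.0689·8/12) + 1.99·e^(−0.0689·9/12)
I = 2.3962 + 1.3840 + 2.6265 + 1.8898 = 8.2965
F = (S − I)·e^(rT) = (114.61 − 8.2965) · e^(0.0689·10/12)
= 106.3135 · e^0.057417 = 106.3135 × 1.059097 = R$112.60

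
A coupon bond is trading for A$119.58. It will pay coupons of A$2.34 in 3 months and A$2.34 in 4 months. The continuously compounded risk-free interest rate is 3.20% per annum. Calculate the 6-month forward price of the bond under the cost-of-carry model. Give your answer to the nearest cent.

PV(coupons) I = 2.34·e^(−0.0320·3/12) + 2.34·e^(−0.0320·4/12)
I = 2.3214 + 2.3152 = 4.6366
F = (S − I)·e^(rT) = (119.58 − 4.6366) · e^(0.0320·6/12)
= 114.9434 · e^0.016000 = 114.9434 × 1.016129 = A$116.80

A$116.80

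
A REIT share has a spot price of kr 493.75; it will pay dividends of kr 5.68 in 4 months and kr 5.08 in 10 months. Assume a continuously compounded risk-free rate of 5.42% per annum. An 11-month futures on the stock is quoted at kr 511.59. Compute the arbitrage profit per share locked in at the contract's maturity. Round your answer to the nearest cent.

kr 3.65 per share

PV(dividends) I = 5.68·e^(−0.0542·4/12) + 5.08·e^(−0.0542·10/12) = 10.4340
Fair futures F* = (S − I)·e^(rT) = (493.75 − 10.4340)·e^0.049683 = 483.3160 × 1.050938 = 507.9352
Market kr 511.59 > fair 507.9352: forward overpriced → cash-and-carry (borrow at r, buy the stock and collect the dividends, short the forward).
Profit at T = |F_mkt − F*| = |511.59 − 507.9352| = kr 3.65 per share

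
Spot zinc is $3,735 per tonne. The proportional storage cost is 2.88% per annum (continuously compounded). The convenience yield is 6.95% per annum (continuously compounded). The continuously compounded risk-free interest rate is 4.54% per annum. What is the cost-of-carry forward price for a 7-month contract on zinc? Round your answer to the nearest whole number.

$3,745 per tonne

Net carry = r + u − y = 0.0454 + 0.0288 − 0.0695 = 0.0047
F = S·e^((r+u−y)T) = 3735 · e^(0.0047 × 7/12) = 3735 · e^0.002742
= 3735 × 1.002746 = $3,745 per tonne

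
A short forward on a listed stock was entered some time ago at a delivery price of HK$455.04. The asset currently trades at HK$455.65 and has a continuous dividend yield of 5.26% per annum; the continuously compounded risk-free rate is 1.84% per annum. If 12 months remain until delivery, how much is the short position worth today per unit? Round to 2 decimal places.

Current fair forward for the remaining 12 months: F = S·e^((r − q)·T), (r − q) = 0.0184 − 0.0526 = -0.0342
F = 455.65 · e^(-0.0342 × 12/12) = 455.65 × 0.966378 = 440.3301
Value of long forward = (F − K)·e^(−rT) = (440.3301 − 455.04) · e^(−0.0184·12/12)
= -14.7099 × 0.981768 = -14.44
Short position value = −(long value) = HK$14.44

HK$14.44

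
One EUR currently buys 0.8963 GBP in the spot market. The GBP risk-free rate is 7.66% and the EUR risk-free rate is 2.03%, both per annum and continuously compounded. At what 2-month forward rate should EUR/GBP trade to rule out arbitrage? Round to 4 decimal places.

0.9047

F = S·e^((r_GBP − r_EUR)T) = 0.8963 · e^((0.0766 − 0.0203) × 2/12)
= 0.8963 · e^0.009383 = 0.8963 × 1.009427
F = 0.9047 GBP per EUR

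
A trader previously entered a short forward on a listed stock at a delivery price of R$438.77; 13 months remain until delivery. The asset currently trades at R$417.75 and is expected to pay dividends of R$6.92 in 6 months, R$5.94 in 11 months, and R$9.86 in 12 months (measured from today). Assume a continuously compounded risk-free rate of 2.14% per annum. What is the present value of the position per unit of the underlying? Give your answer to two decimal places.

PV(remaining dividends) I = 6.92·e^(−0.0214·6/12) + 5.94·e^(−0.0214·11/12) + 9.86·e^(−0.0214·12/12) = 22.3222
Current forward F = (S − I)·e^(rT) = (417.75 − 22.3222)·e^(0.0214·13/12) = 395.4278 × 1.023454 = 404.7022
Value (long) = (F − K)·e^(−rT) = (404.7022 − 438.77) × 0.977083 = -33.2871
Short position value = −(long value) = R$33.29

R$33.29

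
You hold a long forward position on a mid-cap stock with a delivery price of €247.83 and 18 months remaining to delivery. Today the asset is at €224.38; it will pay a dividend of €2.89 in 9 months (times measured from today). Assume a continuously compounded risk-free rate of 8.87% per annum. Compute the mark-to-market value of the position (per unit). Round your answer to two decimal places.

€4.72

PV(remaining dividends) I = 2.89·e^(−0.0887·9/12) = 2.7040
Current forward F = (S − I)·e^(rT) = (224.38 − 2.7040)·e^(0.0887·18/12) = 221.6760 × 1.142307 = 253.2220
Value (long) = (F − K)·e^(−rT) = (253.2220 − 247.83) × 0.875421 = 4.7203
Value = €4.72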